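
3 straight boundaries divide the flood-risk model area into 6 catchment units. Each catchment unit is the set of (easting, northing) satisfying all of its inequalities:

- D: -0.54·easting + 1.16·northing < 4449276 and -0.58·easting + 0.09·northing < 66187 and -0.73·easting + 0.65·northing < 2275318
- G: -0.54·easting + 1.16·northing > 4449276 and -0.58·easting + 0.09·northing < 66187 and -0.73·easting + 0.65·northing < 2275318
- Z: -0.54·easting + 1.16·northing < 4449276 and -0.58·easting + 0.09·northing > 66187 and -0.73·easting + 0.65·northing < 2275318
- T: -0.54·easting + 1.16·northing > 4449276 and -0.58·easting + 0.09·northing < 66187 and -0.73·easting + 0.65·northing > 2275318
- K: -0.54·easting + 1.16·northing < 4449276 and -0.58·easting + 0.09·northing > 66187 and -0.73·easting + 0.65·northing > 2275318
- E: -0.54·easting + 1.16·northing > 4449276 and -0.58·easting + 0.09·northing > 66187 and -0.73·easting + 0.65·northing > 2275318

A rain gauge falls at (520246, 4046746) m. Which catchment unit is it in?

D

-0.54·520246 + 1.16·4046746 = 4413292.520, which is < 4449276
-0.58·520246 + 0.09·4046746 = 62464.460, which is < 66187
-0.73·520246 + 0.65·4046746 = 2250605.320, which is < 2275318
This sign pattern matches D.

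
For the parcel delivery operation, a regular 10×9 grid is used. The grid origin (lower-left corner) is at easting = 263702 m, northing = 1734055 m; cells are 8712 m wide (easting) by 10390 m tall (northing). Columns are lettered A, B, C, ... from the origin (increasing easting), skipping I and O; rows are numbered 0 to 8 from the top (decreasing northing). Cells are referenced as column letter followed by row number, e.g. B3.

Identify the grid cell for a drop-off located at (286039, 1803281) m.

C2

Column index: ⌊(286039 − 263702) / 8712⌋ = ⌊2.564⌋ = 2 → column C
Row offset from origin: ⌊(1803281 − 1734055) / 10390⌋ = ⌊6.663⌋ = 6 → row 2 (counted from top)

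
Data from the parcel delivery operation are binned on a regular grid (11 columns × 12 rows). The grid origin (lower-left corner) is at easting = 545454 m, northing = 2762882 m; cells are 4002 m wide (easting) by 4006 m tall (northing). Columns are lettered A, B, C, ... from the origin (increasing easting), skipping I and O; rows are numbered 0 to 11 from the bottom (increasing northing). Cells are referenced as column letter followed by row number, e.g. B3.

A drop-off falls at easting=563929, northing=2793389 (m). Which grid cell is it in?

Column index: ⌊(563929 − 545454) / 4002⌋ = ⌊4.616⌋ = 4 → column E
Row offset from origin: ⌊(2793389 − 2762882) / 4006⌋ = ⌊7.615⌋ = 7 → row 7

E7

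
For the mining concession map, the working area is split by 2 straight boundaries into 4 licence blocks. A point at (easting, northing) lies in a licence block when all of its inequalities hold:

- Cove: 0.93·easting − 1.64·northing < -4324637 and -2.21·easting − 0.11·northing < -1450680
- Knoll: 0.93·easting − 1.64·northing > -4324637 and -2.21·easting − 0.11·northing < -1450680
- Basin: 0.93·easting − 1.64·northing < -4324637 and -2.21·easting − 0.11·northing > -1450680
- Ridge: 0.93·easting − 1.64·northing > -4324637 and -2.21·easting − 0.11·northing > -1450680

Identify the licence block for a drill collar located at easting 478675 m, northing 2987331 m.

0.93·478675 − 1.64·2987331 = -4454055.090, which is < -4324637
-2.21·478675 − 0.11·2987331 = -1386478.160, which is > -1450680
This sign pattern matches Basin.

Basin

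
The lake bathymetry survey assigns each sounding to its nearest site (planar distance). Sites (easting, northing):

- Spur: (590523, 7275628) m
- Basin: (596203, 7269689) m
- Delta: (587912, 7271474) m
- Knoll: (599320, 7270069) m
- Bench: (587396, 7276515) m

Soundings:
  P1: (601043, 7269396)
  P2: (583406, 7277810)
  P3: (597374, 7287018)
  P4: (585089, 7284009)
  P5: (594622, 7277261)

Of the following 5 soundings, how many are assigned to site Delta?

P1 → Knoll
P2 → Bench
P3 → Spur
P4 → Bench
P5 → Spur
0 of the 5 go to Delta.

0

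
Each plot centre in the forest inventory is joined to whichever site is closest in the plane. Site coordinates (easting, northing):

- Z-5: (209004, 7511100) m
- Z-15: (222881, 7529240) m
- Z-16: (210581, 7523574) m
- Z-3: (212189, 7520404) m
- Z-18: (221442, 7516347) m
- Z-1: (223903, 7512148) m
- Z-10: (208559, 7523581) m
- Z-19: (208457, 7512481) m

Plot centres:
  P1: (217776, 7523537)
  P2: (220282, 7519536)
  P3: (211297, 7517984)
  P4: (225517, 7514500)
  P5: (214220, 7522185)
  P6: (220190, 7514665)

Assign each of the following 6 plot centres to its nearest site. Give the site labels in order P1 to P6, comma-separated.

Z-3, Z-18, Z-3, Z-1, Z-3, Z-18

P1 → Z-3 (d²=41030258.00)
P2 → Z-18 (d²=11515321.00)
P3 → Z-3 (d²=6652064.00)
P4 → Z-1 (d²=8136900.00)
P5 → Z-3 (d²=7296922.00)
P6 → Z-18 (d²=4396628.00)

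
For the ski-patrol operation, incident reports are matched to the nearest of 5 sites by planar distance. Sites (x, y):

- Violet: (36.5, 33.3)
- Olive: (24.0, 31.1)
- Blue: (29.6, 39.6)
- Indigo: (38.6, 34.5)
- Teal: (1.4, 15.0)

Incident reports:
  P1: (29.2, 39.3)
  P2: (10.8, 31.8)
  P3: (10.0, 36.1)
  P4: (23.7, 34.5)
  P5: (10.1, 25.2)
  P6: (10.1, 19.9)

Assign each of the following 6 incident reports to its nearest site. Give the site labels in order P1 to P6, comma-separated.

P1 → Blue (d²=0.25)
P2 → Olive (d²=174.73)
P3 → Olive (d²=221.00)
P4 → Olive (d²=11.65)
P5 → Teal (d²=179.73)
P6 → Teal (d²=99.70)

Blue, Olive, Olive, Olive, Teal, Teal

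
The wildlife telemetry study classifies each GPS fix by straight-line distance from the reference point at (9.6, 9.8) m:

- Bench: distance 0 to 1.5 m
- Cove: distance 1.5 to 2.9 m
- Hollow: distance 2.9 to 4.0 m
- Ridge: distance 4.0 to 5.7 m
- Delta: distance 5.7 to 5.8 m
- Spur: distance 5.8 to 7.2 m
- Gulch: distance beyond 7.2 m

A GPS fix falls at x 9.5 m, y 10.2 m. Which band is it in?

Bench

Distance = √((9.5−9.6)² + (10.2−9.8)²) = √(0.010 + 0.160) = 0.412 m.
0 ≤ 0.412 < 1.5 → Bench.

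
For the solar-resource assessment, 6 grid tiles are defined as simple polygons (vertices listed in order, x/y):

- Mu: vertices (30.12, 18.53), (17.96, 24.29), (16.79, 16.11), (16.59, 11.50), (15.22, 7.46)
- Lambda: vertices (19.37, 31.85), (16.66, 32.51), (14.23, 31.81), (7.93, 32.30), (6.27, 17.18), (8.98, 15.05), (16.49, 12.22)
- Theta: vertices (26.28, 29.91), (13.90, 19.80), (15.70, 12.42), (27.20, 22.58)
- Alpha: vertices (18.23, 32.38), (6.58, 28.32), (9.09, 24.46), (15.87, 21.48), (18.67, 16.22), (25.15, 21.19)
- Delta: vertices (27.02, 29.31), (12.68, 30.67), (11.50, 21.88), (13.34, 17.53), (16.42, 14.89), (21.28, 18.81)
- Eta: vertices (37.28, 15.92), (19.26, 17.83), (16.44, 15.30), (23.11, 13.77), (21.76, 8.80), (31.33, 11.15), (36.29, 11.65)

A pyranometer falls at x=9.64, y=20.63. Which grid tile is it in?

Lambda

Cast a ray rightward from (9.64, 20.63). For each polygon, the edges (by vertex number in listed order) whose endpoints lie on opposite sides of y = 20.63, where each meets that height, and whether that is right or left of the point:
Mu: 1–2 at x≈25.687 (right), 2–3 at x≈17.437 (right) → 2 crossings.
Lambda: 4–5 at x≈6.649 (left), 7–1 at x≈17.724 (right) → 1 crossing.
Theta: 1–2 at x≈14.916 (right), 3–4 at x≈24.993 (right) → 2 crossings.
Alpha: 4–5 at x≈16.322 (right), 5–6 at x≈24.420 (right) → 2 crossings.
Delta: 3–4 at x≈12.029 (right), 6–1 at x≈22.275 (right) → 2 crossings.
Eta: no edge straddles that height → 0 crossings.
Only Lambda has an odd count, so the point is inside Lambda.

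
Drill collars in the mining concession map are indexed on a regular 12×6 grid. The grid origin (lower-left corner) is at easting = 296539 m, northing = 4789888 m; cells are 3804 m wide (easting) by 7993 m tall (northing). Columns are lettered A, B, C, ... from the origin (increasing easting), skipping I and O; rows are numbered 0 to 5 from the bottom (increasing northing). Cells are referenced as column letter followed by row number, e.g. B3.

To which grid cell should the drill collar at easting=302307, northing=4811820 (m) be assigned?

B2

Column index: ⌊(302307 − 296539) / 3804⌋ = ⌊1.516⌋ = 1 → column B
Row offset from origin: ⌊(4811820 − 4789888) / 7993⌋ = ⌊2.744⌋ = 2 → row 2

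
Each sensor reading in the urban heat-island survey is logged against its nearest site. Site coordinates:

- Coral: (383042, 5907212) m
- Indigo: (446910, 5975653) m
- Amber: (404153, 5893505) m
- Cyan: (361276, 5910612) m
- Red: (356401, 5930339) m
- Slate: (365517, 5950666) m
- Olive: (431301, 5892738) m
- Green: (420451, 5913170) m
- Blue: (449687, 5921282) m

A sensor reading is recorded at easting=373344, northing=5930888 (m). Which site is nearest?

Red

Squared distances to each site:
Coral: 654604180.000; Indigo: 7415861581.000; Amber: 2346683170.000; Cyan: 556752800.000; Red: 287366650.000; Slate: 452431213.000; Olive: 4814436349.000; Green: 2532996973.000; Blue: 5920528885.000.
Minimum at Red.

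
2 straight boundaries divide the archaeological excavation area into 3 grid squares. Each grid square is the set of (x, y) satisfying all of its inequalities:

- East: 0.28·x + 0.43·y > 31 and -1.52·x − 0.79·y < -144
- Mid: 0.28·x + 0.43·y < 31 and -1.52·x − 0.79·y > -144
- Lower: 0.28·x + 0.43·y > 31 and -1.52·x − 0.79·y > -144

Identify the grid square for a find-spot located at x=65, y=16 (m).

0.28·65 + 0.43·16 = 25.080, which is < 31
-1.52·65 − 0.79·16 = -111.440, which is > -144
This sign pattern matches Mid.

Mid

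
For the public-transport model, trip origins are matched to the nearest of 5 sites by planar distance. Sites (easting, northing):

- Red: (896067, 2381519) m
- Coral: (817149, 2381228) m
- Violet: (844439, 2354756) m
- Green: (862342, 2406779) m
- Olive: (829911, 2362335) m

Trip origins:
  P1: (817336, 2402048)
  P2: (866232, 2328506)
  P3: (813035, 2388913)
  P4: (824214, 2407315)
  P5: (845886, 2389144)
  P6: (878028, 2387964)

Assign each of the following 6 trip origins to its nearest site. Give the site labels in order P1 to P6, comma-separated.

Coral, Violet, Coral, Coral, Green, Red

P1 → Coral (d²=433507369.00)
P2 → Violet (d²=1163997349.00)
P3 → Coral (d²=75984221.00)
P4 → Coral (d²=730445794.00)
P5 → Green (d²=581793161.00)
P6 → Red (d²=366943546.00)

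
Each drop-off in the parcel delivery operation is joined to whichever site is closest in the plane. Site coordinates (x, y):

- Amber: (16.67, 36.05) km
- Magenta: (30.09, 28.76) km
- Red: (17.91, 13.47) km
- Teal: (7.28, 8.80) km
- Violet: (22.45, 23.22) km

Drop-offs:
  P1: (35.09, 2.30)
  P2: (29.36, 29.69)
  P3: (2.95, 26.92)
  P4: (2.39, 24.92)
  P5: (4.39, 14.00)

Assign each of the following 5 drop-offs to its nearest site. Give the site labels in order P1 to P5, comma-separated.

P1 → Red (d²=419.92)
P2 → Magenta (d²=1.40)
P3 → Amber (d²=271.60)
P4 → Teal (d²=283.77)
P5 → Teal (d²=35.39)

Red, Magenta, Amber, Teal, Teal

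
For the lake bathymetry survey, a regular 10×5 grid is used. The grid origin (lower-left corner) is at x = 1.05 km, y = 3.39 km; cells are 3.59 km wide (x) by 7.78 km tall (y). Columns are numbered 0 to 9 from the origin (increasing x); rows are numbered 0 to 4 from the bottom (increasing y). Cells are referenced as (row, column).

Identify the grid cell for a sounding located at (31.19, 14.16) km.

Column index: ⌊(31.19 − 1.05) / 3.59⌋ = ⌊8.396⌋ = 8
Row offset from origin: ⌊(14.16 − 3.39) / 7.78⌋ = ⌊1.384⌋ = 1 → row 1

(1, 8)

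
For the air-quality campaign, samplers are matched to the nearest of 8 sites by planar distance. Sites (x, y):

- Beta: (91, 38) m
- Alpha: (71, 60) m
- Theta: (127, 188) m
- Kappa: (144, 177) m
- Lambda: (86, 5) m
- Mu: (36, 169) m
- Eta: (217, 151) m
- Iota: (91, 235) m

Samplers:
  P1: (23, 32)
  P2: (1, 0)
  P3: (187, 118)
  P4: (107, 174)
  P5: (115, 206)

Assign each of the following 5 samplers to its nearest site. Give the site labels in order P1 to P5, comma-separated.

P1 → Alpha (d²=3088.00)
P2 → Lambda (d²=7250.00)
P3 → Eta (d²=1989.00)
P4 → Theta (d²=596.00)
P5 → Theta (d²=468.00)

Alpha, Lambda, Eta, Theta, Theta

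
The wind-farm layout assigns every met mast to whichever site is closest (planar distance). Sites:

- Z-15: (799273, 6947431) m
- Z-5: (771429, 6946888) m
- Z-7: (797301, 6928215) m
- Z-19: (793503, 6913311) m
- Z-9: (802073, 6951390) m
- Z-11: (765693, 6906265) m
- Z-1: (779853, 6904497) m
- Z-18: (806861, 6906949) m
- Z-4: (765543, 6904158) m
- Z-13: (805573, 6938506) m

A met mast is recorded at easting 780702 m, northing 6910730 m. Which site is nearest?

Z-1

Squared distances to each site:
Z-15: 1691845442.000; Z-5: 1393389493.000; Z-7: 581252026.000; Z-19: 170527162.000; Z-9: 2109955241.000; Z-11: 245206306.000; Z-1: 39571090.000; Z-18: 698589242.000; Z-4: 272986465.000; Z-13: 1390072817.000.
Minimum at Z-1.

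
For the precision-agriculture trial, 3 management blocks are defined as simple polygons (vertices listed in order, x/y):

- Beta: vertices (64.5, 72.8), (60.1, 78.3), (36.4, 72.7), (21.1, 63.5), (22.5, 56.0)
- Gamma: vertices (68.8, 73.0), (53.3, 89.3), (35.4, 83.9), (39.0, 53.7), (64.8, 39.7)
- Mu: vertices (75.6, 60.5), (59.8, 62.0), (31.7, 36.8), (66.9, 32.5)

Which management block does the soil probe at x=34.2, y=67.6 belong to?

Beta

Cast a ray rightward from (34.2, 67.6). For each polygon, the edges (by vertex number in listed order) whose endpoints lie on opposite sides of y = 67.6, where each meets that height, and whether that is right or left of the point:
Beta: 3–4 at x≈27.92 (left), 5–1 at x≈51.50 (right) → 1 crossing.
Gamma: 3–4 at x≈37.34 (right), 5–1 at x≈68.15 (right) → 2 crossings.
Mu: no edge straddles that height → 0 crossings.
Only Beta has an odd count, so the point is inside Beta.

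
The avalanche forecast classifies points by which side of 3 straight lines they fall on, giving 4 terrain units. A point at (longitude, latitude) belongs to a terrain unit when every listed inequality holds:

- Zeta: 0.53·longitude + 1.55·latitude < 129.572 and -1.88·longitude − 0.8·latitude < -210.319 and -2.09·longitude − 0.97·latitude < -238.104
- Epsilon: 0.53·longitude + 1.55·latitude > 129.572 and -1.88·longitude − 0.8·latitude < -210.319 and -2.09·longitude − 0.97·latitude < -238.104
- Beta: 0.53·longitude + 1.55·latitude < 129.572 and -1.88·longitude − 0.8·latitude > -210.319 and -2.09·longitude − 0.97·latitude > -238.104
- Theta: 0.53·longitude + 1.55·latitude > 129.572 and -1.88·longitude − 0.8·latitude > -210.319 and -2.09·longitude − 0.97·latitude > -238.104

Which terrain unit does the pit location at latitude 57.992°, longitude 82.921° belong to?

Theta

0.53·82.921 + 1.55·57.992 = 133.836, which is > 129.572
-1.88·82.921 − 0.8·57.992 = -202.285, which is > -210.319
-2.09·82.921 − 0.97·57.992 = -229.557, which is > -238.104
This sign pattern matches Theta.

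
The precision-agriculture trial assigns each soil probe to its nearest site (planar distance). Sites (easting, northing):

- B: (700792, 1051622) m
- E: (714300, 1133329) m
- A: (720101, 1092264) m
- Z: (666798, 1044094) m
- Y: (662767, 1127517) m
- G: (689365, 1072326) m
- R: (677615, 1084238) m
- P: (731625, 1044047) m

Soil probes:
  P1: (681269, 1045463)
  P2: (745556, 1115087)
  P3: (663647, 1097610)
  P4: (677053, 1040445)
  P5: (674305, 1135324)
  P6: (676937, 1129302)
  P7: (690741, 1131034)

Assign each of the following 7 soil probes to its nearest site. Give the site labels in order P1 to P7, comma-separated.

Z, A, R, Z, Y, Y, E

P1 → Z (d²=211284002.00)
P2 → A (d²=1168846354.00)
P3 → R (d²=373915408.00)
P4 → Z (d²=118480226.00)
P5 → Y (d²=194074693.00)
P6 → Y (d²=203975125.00)
P7 → E (d²=560293506.00)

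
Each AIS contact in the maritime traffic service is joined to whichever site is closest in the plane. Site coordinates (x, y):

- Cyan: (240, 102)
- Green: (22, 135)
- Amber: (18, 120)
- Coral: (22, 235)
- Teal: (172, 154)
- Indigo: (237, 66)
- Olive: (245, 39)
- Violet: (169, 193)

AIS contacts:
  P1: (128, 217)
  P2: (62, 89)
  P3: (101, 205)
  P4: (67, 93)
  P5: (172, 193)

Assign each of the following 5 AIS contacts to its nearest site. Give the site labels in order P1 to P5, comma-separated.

Violet, Amber, Violet, Amber, Violet

P1 → Violet (d²=2257.00)
P2 → Amber (d²=2897.00)
P3 → Violet (d²=4768.00)
P4 → Amber (d²=3130.00)
P5 → Violet (d²=9.00)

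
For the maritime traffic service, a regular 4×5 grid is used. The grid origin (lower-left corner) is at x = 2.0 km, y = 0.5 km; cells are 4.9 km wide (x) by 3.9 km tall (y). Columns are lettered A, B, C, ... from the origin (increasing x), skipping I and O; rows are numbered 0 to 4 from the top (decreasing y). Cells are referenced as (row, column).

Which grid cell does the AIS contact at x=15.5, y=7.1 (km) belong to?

(3, C)

Column index: ⌊(15.5 − 2.0) / 4.9⌋ = ⌊2.755⌋ = 2 → column C
Row offset from origin: ⌊(7.1 − 0.5) / 3.9⌋ = ⌊1.692⌋ = 1 → row 3 (counted from top)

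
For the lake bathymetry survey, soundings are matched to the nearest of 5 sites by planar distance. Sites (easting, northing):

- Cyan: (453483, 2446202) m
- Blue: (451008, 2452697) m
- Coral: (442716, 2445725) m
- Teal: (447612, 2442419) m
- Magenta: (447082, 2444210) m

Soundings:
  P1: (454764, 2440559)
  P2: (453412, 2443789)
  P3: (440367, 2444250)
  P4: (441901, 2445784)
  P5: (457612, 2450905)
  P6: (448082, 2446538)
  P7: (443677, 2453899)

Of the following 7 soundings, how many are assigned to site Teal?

P1 → Cyan
P2 → Cyan
P3 → Coral
P4 → Coral
P5 → Cyan
P6 → Magenta
P7 → Blue
0 of the 7 go to Teal.

0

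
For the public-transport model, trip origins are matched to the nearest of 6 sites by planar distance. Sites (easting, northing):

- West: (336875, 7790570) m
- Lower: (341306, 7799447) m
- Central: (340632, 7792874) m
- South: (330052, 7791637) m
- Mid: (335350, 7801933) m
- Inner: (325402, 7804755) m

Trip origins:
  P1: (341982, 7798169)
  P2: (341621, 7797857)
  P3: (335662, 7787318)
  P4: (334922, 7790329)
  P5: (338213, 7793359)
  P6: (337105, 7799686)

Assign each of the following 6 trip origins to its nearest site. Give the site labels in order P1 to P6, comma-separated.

Lower, Lower, West, West, Central, Mid

P1 → Lower (d²=2090260.00)
P2 → Lower (d²=2627325.00)
P3 → West (d²=12046873.00)
P4 → West (d²=3872290.00)
P5 → Central (d²=6086786.00)
P6 → Mid (d²=8129034.00)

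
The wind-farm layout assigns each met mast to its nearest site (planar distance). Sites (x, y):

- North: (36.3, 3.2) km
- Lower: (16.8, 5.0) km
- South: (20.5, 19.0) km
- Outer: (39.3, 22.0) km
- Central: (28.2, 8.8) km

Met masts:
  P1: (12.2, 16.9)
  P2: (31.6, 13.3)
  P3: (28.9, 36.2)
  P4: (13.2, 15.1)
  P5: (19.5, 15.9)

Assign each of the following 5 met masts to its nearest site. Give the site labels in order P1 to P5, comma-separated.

South, Central, Outer, South, South

P1 → South (d²=73.30)
P2 → Central (d²=31.81)
P3 → Outer (d²=309.80)
P4 → South (d²=68.50)
P5 → South (d²=10.61)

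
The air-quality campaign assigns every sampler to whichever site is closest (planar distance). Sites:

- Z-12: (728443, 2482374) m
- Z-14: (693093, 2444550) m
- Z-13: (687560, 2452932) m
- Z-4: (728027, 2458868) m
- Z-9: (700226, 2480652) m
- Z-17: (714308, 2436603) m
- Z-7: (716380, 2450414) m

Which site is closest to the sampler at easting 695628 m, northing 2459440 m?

Squared distances to each site:
Z-12: 1602792581.000; Z-14: 228138325.000; Z-13: 107446688.000; Z-4: 1050022385.000; Z-9: 471090548.000; Z-17: 870470969.000; Z-7: 512114180.000.
Minimum at Z-13.

Z-13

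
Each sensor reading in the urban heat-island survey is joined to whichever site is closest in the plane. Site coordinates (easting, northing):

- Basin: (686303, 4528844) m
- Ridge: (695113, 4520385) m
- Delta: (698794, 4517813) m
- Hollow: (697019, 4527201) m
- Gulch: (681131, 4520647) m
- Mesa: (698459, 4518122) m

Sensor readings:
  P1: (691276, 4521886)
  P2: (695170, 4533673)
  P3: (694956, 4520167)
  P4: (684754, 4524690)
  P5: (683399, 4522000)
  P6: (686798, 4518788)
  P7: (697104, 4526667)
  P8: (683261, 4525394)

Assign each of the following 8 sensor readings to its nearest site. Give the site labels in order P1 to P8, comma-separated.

P1 → Ridge (d²=16975570.00)
P2 → Hollow (d²=45305585.00)
P3 → Ridge (d²=72173.00)
P4 → Basin (d²=19655117.00)
P5 → Gulch (d²=6974433.00)
P6 → Gulch (d²=35570770.00)
P7 → Hollow (d²=292381.00)
P8 → Basin (d²=21156264.00)

Ridge, Hollow, Ridge, Basin, Gulch, Gulch, Hollow, Basin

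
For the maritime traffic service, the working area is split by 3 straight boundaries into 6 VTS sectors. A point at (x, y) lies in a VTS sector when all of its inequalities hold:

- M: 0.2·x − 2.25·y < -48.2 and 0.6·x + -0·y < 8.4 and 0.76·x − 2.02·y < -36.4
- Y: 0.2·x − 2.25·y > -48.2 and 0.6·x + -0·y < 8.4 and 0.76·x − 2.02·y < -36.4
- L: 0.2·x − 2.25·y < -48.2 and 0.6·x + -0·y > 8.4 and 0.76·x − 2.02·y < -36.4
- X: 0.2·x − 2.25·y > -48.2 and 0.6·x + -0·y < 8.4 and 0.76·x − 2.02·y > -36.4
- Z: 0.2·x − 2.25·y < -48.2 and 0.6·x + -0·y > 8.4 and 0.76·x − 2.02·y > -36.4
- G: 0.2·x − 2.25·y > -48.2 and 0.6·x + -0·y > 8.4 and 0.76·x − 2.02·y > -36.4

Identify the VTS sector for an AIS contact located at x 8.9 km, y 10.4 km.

0.2·8.9 − 2.25·10.4 = -21.620, which is > -48.2
0.6·8.9 + -0·10.4 = 5.340, which is < 8.4
0.76·8.9 − 2.02·10.4 = -14.244, which is > -36.4
This sign pattern matches X.

X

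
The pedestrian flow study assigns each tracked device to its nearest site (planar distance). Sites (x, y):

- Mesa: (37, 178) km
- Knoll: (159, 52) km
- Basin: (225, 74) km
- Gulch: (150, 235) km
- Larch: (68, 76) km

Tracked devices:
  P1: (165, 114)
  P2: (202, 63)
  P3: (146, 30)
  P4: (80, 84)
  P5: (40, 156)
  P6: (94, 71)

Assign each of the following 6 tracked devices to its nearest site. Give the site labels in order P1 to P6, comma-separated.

Knoll, Basin, Knoll, Larch, Mesa, Larch

P1 → Knoll (d²=3880.00)
P2 → Basin (d²=650.00)
P3 → Knoll (d²=653.00)
P4 → Larch (d²=208.00)
P5 → Mesa (d²=493.00)
P6 → Larch (d²=701.00)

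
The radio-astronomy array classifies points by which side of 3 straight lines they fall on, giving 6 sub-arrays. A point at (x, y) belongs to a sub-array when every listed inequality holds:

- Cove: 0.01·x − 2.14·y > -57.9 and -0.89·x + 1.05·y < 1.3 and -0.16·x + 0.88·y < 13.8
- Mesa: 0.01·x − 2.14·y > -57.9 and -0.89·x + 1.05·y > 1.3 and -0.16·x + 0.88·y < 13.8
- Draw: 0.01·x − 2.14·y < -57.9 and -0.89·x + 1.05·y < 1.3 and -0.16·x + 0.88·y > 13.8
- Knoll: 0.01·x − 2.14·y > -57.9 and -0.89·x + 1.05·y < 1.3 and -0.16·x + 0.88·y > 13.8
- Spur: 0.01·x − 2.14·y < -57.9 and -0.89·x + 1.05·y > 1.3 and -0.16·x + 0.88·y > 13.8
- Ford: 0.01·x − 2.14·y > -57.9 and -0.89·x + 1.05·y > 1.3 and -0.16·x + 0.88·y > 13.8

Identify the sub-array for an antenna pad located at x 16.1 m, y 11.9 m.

0.01·16.1 − 2.14·11.9 = -25.305, which is > -57.9
-0.89·16.1 + 1.05·11.9 = -1.834, which is < 1.3
-0.16·16.1 + 0.88·11.9 = 7.896, which is < 13.8
This sign pattern matches Cove.

Cove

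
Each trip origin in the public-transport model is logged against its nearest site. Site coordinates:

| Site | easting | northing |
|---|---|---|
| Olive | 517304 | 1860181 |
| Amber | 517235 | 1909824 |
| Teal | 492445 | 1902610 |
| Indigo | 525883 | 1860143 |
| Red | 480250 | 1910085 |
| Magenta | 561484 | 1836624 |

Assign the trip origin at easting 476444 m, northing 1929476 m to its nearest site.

Red

Squared distances to each site:
Olive: 6471336625.000; Amber: 2050106785.000; Teal: 977813957.000; Indigo: 7251279610.000; Red: 390496517.000; Magenta: 15853295504.000.
Minimum at Red.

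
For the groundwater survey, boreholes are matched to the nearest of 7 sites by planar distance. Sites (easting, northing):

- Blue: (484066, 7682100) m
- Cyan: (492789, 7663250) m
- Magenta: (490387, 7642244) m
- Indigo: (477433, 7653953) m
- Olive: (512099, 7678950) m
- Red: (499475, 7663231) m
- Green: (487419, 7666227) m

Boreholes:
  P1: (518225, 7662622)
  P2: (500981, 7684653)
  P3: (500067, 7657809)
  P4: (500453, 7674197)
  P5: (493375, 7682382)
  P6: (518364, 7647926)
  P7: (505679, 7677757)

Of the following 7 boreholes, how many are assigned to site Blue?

1

P1 → Olive
P2 → Olive
P3 → Red
P4 → Red
P5 → Blue
P6 → Red
P7 → Olive
1 of the 7 goes to Blue.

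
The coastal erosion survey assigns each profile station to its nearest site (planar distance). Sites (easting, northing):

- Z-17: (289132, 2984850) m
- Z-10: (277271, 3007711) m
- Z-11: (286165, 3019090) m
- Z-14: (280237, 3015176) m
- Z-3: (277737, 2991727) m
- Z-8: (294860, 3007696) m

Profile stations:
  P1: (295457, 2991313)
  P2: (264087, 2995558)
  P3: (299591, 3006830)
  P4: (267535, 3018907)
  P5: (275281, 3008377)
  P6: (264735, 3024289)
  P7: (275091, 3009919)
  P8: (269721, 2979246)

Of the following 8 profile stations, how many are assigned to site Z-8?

P1 → Z-17
P2 → Z-3
P3 → Z-8
P4 → Z-14
P5 → Z-10
P6 → Z-14
P7 → Z-10
P8 → Z-3
1 of the 8 goes to Z-8.

1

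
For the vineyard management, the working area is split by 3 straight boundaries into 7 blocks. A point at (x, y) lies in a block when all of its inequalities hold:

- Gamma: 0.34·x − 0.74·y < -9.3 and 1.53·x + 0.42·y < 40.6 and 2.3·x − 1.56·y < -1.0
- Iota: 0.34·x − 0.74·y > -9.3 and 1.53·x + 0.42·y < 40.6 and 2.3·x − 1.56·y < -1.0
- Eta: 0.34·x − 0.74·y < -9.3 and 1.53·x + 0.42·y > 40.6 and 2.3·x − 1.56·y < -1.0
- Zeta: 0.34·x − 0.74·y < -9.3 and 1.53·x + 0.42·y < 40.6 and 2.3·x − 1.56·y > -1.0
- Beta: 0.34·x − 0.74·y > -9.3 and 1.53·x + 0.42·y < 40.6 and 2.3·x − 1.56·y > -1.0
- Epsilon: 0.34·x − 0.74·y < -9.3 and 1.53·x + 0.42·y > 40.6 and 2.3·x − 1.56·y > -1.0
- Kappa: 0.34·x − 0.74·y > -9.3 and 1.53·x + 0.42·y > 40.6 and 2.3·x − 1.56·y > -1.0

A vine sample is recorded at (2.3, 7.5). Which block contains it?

0.34·2.3 − 0.74·7.5 = -4.768, which is > -9.3
1.53·2.3 + 0.42·7.5 = 6.669, which is < 40.6
2.3·2.3 − 1.56·7.5 = -6.410, which is < -1.0
This sign pattern matches Iota.

Iota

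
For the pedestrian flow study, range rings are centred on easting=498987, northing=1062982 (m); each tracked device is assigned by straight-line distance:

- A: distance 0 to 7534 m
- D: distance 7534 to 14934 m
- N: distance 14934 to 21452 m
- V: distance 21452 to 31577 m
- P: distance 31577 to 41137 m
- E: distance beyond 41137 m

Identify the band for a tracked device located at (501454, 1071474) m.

Distance = √((501454−498987)² + (1071474−1062982)²) = √(6086089.000 + 72114064.000) = 8843.085 m.
7534 ≤ 8843.085 < 14934 → D.

D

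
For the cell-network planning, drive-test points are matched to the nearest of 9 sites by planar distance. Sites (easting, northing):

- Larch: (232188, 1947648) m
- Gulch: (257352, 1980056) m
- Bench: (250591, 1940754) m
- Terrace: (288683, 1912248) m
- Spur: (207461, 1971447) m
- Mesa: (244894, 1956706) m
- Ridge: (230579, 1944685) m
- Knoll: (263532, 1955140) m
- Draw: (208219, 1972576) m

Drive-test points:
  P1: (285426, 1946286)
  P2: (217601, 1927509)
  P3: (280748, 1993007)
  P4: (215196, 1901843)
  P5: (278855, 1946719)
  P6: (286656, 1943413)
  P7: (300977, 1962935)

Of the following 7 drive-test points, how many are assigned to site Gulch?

1

P1 → Knoll
P2 → Ridge
P3 → Gulch
P4 → Ridge
P5 → Knoll
P6 → Knoll
P7 → Knoll
1 of the 7 goes to Gulch.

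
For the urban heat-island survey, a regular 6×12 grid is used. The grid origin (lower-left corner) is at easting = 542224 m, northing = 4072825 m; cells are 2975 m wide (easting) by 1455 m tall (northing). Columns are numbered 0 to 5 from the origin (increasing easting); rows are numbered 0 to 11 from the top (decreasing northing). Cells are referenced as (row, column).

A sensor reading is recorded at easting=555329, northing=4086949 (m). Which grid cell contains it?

Column index: ⌊(555329 − 542224) / 2975⌋ = ⌊4.405⌋ = 4
Row offset from origin: ⌊(4086949 − 4072825) / 1455⌋ = ⌊9.707⌋ = 9 → row 2 (counted from top)

(2, 4)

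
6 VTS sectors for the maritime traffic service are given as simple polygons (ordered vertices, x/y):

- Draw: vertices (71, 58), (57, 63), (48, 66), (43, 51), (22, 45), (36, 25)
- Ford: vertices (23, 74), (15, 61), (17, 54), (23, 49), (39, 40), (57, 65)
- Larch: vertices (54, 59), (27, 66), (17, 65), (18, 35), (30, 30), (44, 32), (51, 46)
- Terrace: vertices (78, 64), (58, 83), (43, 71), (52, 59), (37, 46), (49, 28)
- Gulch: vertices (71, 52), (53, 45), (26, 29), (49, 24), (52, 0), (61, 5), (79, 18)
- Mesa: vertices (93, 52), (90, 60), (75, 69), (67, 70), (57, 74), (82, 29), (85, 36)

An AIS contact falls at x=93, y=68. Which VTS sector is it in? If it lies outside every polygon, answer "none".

none

Cast a ray rightward from (93, 68). For each polygon, the edges (by vertex number in listed order) whose endpoints lie on opposite sides of y = 68, where each meets that height, and whether that is right or left of the point:
Draw: no edge straddles that height → 0 crossings.
Ford: 1–2 at x≈19.3 (left), 6–1 at x≈45.7 (left) → 0 crossings.
Larch: no edge straddles that height → 0 crossings.
Terrace: 1–2 at x≈73.8 (left), 3–4 at x≈45.2 (left) → 0 crossings.
Gulch: no edge straddles that height → 0 crossings.
Mesa: 2–3 at x≈76.7 (left), 5–6 at x≈60.3 (left) → 0 crossings.
All counts are even, so the point lies outside every listed polygon.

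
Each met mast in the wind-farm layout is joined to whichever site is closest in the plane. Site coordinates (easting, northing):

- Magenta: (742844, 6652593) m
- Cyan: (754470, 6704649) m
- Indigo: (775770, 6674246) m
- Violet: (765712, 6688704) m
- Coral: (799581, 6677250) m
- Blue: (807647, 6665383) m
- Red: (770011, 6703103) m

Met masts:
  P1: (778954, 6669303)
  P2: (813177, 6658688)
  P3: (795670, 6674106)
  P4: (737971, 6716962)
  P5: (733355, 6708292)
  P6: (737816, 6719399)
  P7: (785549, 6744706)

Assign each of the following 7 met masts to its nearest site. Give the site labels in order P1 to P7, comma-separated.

P1 → Indigo (d²=34571105.00)
P2 → Blue (d²=75403925.00)
P3 → Coral (d²=25180657.00)
P4 → Cyan (d²=423826970.00)
P5 → Cyan (d²=459114674.00)
P6 → Cyan (d²=494918216.00)
P7 → Red (d²=1972239053.00)

Indigo, Blue, Coral, Cyan, Cyan, Cyan, Red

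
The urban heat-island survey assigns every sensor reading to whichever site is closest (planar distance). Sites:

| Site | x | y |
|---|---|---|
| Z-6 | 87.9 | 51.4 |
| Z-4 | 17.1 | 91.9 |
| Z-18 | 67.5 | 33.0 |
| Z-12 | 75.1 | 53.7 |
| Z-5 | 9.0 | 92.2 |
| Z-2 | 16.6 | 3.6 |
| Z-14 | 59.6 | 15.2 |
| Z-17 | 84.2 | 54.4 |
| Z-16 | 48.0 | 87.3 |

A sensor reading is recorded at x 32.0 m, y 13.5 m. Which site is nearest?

Squared distances to each site:
Z-6: 4561.220; Z-4: 6368.570; Z-18: 1640.500; Z-12: 3473.650; Z-5: 6722.690; Z-2: 335.170; Z-14: 764.650; Z-17: 4397.650; Z-16: 5702.440.
Minimum at Z-2.

Z-2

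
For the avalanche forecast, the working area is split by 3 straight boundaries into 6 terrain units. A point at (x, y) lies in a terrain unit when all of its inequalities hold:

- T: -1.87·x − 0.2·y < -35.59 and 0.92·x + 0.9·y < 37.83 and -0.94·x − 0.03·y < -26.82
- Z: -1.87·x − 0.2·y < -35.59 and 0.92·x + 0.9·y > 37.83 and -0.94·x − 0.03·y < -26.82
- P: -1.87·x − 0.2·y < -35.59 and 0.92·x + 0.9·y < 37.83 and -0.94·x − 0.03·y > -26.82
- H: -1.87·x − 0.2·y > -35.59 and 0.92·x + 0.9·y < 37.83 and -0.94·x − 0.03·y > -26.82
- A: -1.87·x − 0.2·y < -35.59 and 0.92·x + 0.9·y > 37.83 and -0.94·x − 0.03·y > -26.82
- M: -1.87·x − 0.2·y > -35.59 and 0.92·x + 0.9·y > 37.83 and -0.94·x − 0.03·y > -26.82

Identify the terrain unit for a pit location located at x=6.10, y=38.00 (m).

M

-1.87·6.10 − 0.2·38.00 = -19.007, which is > -35.59
0.92·6.10 + 0.9·38.00 = 39.812, which is > 37.83
-0.94·6.10 − 0.03·38.00 = -6.874, which is > -26.82
This sign pattern matches M.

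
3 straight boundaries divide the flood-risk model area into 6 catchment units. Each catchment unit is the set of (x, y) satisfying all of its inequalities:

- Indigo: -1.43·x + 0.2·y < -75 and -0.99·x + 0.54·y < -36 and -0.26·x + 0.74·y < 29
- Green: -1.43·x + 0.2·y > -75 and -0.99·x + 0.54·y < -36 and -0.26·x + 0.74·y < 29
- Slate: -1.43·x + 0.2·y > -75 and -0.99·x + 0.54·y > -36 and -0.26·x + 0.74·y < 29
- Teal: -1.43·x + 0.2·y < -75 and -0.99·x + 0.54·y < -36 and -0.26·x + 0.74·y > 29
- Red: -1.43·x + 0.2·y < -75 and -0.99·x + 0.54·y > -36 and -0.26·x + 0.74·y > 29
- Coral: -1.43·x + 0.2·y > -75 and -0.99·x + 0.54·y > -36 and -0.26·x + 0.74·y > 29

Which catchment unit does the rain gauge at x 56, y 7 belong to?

Indigo

-1.43·56 + 0.2·7 = -78.680, which is < -75
-0.99·56 + 0.54·7 = -51.660, which is < -36
-0.26·56 + 0.74·7 = -9.380, which is < 29
This sign pattern matches Indigo.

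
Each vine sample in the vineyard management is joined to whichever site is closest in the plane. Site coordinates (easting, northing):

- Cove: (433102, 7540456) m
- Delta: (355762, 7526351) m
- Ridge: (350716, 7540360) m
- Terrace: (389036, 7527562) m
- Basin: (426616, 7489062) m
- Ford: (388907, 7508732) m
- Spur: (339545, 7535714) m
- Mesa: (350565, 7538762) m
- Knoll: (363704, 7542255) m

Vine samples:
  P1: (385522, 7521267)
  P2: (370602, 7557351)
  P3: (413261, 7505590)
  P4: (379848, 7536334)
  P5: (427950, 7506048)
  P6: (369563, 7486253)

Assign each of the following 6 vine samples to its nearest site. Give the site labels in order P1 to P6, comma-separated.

P1 → Terrace (d²=51975221.00)
P2 → Knoll (d²=275471620.00)
P3 → Basin (d²=451530809.00)
P4 → Terrace (d²=161367328.00)
P5 → Basin (d²=290303752.00)
P6 → Ford (d²=879495777.00)

Terrace, Knoll, Basin, Terrace, Basin, Ford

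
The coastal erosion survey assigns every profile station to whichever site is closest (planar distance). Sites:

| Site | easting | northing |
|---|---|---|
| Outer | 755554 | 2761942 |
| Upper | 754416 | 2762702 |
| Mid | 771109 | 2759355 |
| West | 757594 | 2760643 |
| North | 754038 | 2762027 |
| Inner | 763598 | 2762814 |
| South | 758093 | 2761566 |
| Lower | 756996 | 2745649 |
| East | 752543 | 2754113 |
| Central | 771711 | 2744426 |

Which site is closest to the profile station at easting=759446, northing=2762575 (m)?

Squared distances to each site:
Outer: 15548353.000; Upper: 25317029.000; Mid: 146393969.000; West: 7162528.000; North: 29546768.000; Inner: 17296225.000; South: 2848690.000; Lower: 292491976.000; East: 119256853.000; Central: 479816426.000.
Minimum at South.

South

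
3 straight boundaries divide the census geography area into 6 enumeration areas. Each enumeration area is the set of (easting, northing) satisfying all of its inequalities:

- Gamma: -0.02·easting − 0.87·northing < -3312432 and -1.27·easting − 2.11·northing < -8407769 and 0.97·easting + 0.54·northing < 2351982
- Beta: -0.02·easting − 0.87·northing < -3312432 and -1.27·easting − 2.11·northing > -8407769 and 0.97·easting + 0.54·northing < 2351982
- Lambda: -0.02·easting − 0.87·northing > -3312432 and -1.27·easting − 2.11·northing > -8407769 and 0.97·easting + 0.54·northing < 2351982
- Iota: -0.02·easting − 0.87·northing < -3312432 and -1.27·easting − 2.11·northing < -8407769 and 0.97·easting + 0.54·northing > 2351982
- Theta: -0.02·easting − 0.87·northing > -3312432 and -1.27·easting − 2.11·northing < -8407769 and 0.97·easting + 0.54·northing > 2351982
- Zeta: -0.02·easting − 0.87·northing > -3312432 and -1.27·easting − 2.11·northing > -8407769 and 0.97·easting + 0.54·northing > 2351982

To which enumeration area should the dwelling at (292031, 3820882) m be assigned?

-0.02·292031 − 0.87·3820882 = -3330007.960, which is < -3312432
-1.27·292031 − 2.11·3820882 = -8432940.390, which is < -8407769
0.97·292031 + 0.54·3820882 = 2346546.350, which is < 2351982
This sign pattern matches Gamma.

Gamma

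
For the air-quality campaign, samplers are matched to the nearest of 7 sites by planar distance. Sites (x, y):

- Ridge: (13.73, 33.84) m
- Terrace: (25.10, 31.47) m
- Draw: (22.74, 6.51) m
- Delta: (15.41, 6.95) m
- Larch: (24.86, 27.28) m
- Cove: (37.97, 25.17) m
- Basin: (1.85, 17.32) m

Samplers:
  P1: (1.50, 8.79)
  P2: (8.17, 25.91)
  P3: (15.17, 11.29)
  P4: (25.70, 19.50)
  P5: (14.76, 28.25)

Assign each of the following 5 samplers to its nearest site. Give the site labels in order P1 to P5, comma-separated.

Basin, Ridge, Delta, Larch, Ridge

P1 → Basin (d²=72.88)
P2 → Ridge (d²=93.80)
P3 → Delta (d²=18.89)
P4 → Larch (d²=61.23)
P5 → Ridge (d²=32.31)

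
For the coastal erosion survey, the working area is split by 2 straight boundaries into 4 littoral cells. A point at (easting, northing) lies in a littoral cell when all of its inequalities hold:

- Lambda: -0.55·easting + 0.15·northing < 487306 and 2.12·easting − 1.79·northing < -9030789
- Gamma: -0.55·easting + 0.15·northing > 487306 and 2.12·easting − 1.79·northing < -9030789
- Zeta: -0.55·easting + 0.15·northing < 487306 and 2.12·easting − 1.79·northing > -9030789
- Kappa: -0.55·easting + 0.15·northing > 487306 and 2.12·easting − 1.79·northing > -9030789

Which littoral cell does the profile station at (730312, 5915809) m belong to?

Lambda

-0.55·730312 + 0.15·5915809 = 485699.750, which is < 487306
2.12·730312 − 1.79·5915809 = -9041036.670, which is < -9030789
This sign pattern matches Lambda.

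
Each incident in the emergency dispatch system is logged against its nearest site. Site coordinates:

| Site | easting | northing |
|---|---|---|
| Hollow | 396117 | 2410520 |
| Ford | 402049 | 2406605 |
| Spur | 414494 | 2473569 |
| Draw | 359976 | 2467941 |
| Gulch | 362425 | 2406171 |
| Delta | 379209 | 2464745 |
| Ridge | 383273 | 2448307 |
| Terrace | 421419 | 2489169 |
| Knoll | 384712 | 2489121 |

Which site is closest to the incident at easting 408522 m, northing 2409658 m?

Ford

Squared distances to each site:
Hollow: 154627069.000; Ford: 51220538.000; Spur: 4120280705.000; Draw: 5753622205.000; Gulch: 2137092578.000; Delta: 3893829538.000; Ridge: 2131257202.000; Terrace: 6488331730.000; Knoll: 6881284469.000.
Minimum at Ford.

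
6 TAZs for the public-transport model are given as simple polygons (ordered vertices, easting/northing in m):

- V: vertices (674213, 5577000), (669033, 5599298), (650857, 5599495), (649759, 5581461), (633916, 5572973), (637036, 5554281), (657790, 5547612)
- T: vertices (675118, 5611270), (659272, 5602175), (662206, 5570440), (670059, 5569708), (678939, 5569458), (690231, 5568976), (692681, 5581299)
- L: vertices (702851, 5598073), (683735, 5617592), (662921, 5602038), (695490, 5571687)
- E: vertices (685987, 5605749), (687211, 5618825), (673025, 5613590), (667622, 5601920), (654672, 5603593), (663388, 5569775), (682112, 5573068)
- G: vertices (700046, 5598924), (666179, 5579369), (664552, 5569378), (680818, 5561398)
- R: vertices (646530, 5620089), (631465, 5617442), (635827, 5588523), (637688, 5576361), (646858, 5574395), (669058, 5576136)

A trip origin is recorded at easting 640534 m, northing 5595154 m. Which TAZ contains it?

Cast a ray rightward from (640534, 5595154). For each polygon, the edges (by vertex number in listed order) whose endpoints lie on opposite sides of northing = 5595154, where each meets that height, and whether that is right or left of the point:
V: 1–2 at easting≈669995.7 (right), 3–4 at easting≈650592.7 (right) → 2 crossings.
T: 2–3 at easting≈659921.1 (right), 7–1 at easting≈684562.0 (right) → 2 crossings.
L: 3–4 at easting≈670308.1 (right), 4–1 at easting≈702036.7 (right) → 2 crossings.
E: 5–6 at easting≈656847.0 (right), 7–1 at easting≈684730.7 (right) → 2 crossings.
G: 1–2 at easting≈693516.8 (right), 4–1 at easting≈698114.3 (right) → 2 crossings.
R: 2–3 at easting≈634826.8 (left), 6–1 at easting≈659310.4 (right) → 1 crossing.
Only R has an odd count, so the point is inside R.

R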